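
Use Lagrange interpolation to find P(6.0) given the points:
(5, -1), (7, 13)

Lagrange interpolation formula:
P(x) = Σ yᵢ × Lᵢ(x)
where Lᵢ(x) = Π_{j≠i} (x - xⱼ)/(xᵢ - xⱼ)

L_0(6.0) = (6.0 - 7)/(5 - 7) = 0.500000
L_1(6.0) = (6.0 - 5)/(7 - 5) = 0.500000

P(6.0) = (-1)×L_0(6.0) + 13×L_1(6.0)
P(6.0) = 6.000000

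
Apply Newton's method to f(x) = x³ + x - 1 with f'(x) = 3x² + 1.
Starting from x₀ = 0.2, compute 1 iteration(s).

f(x) = x³ + x - 1
f'(x) = 3x² + 1
x₀ = 0.2

Newton-Raphson formula: x_{n+1} = x_n - f(x_n)/f'(x_n)

Iteration 1:
  f(0.200000) = -0.792000
  f'(0.200000) = 1.120000
  x_1 = 0.200000 - (-0.792000)/1.120000 = 0.907143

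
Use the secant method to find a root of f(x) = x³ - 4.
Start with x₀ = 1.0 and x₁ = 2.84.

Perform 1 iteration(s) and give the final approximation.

f(x) = x³ - 4
x₀ = 1.0, x₁ = 2.84

Secant formula: x_{n+1} = x_n - f(x_n)(x_n - x_{n-1})/(f(x_n) - f(x_{n-1}))

Iteration 1:
  f(1.000000) = -3.000000
  f(2.840000) = 18.906304
  x_2 = 2.840000 - 18.906304×(2.840000 - 1.000000)/(18.906304 - (-3.000000))
       = 1.251982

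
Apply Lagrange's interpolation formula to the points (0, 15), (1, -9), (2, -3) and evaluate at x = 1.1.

Lagrange interpolation formula:
P(x) = Σ yᵢ × Lᵢ(x)
where Lᵢ(x) = Π_{j≠i} (x - xⱼ)/(xᵢ - xⱼ)

L_0(1.1) = (1.1 - 1)/(0 - 1) × (1.1 - 2)/(0 - 2) = -0.045000
L_1(1.1) = (1.1 - 0)/(1 - 0) × (1.1 - 2)/(1 - 2) = 0.990000
L_2(1.1) = (1.1 - 0)/(2 - 0) × (1.1 - 1)/(2 - 1) = 0.055000

P(1.1) = 15×L_0(1.1) + (-9)×L_1(1.1) + (-3)×L_2(1.1)
P(1.1) = -9.750000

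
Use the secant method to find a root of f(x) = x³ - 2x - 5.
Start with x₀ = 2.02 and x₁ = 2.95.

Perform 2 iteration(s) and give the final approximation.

f(x) = x³ - 2x - 5
x₀ = 2.02, x₁ = 2.95

Secant formula: x_{n+1} = x_n - f(x_n)(x_n - x_{n-1})/(f(x_n) - f(x_{n-1}))

Iteration 1:
  f(2.020000) = -0.797592
  f(2.950000) = 14.772375
  x_2 = 2.950000 - 14.772375×(2.950000 - 2.020000)/(14.772375 - (-0.797592))
       = 2.067640
Iteration 2:
  f(2.950000) = 14.772375
  f(2.067640) = -0.295834
  x_3 = 2.067640 - (-0.295834)×(2.067640 - 2.950000)/(-0.295834 - 14.772375)
       = 2.084964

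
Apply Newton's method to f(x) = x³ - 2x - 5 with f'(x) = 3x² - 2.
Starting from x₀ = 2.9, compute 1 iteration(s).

f(x) = x³ - 2x - 5
f'(x) = 3x² - 2
x₀ = 2.9

Newton-Raphson formula: x_{n+1} = x_n - f(x_n)/f'(x_n)

Iteration 1:
  f(2.900000) = 13.589000
  f'(2.900000) = 23.230000
  x_1 = 2.900000 - 13.589000/23.230000 = 2.315024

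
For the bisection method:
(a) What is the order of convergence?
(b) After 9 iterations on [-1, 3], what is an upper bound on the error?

(a) Bisection has linear (order 1) convergence; the error is halved each step.

(b) Error bound = (b-a)/2^n = (3 - (-1))/2^{9}
    = 4/2^{9}

(a) 1 (linear); (b) error ≤ 7.81e-03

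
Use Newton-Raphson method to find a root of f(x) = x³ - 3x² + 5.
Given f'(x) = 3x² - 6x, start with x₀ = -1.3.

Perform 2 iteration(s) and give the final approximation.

f(x) = x³ - 3x² + 5
f'(x) = 3x² - 6x
x₀ = -1.3

Newton-Raphson formula: x_{n+1} = x_n - f(x_n)/f'(x_n)

Iteration 1:
  f(-1.300000) = -2.267000
  f'(-1.300000) = 12.870000
  x_1 = -1.300000 - (-2.267000)/12.870000 = -1.123854
Iteration 2:
  f(-1.123854) = -0.208624
  f'(-1.123854) = 10.532266
  x_2 = -1.123854 - (-0.208624)/10.532266 = -1.104046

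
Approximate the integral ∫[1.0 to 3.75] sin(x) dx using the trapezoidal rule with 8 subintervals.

f(x) = sin(x)
a = 1.0, b = 3.75, n = 8
h = (b - a)/n = 0.343750

Trapezoidal rule: (h/2)[f(x₀) + 2f(x₁) + 2f(x₂) + ... + f(xₙ)]

x_0 = 1.0000, f(x_0) = 0.841471, coefficient = 1
x_1 = 1.3438, f(x_1) = 0.974336, coefficient = 2
x_2 = 1.6875, f(x_2) = 0.993198, coefficient = 2
x_3 = 2.0312, f(x_3) = 0.895851, coefficient = 2
x_4 = 2.3750, f(x_4) = 0.693685, coefficient = 2
x_5 = 2.7188, f(x_5) = 0.410354, coefficient = 2
x_6 = 3.0625, f(x_6) = 0.079010, coefficient = 2
x_7 = 3.4062, f(x_7) = -0.261579, coefficient = 2
x_8 = 3.7500, f(x_8) = -0.571561, coefficient = 1

I ≈ (0.343750/2) × 7.839621 = 1.347435
Exact value: 1.360862
Error: 0.013427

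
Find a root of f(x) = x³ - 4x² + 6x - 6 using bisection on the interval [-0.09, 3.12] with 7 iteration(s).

f(x) = x³ - 4x² + 6x - 6
Initial interval: [-0.09, 3.12]

Iteration 1:
  c_1 = (-0.090000 + 3.120000)/2 = 1.515000
  f(c_1) = f(1.515000) = -2.613634
  f(a) × f(c) ≥ 0, new interval: [1.515000, 3.120000]
Iteration 2:
  c_2 = (1.515000 + 3.120000)/2 = 2.317500
  f(c_2) = f(2.317500) = -1.131382
  f(a) × f(c) ≥ 0, new interval: [2.317500, 3.120000]
Iteration 3:
  c_3 = (2.317500 + 3.120000)/2 = 2.718750
  f(c_3) = f(2.718750) = 0.842010
  f(a) × f(c) < 0, new interval: [2.317500, 2.718750]
Iteration 4:
  c_4 = (2.317500 + 2.718750)/2 = 2.518125
  f(c_4) = f(2.518125) = -0.287750
  f(a) × f(c) ≥ 0, new interval: [2.518125, 2.718750]
Iteration 5:
  c_5 = (2.518125 + 2.718750)/2 = 2.618437
  f(c_5) = f(2.618437) = 0.238336
  f(a) × f(c) < 0, new interval: [2.518125, 2.618437]
Iteration 6:
  c_6 = (2.518125 + 2.618437)/2 = 2.568281
  f(c_6) = f(2.568281) = -0.034028
  f(a) × f(c) ≥ 0, new interval: [2.568281, 2.618437]
Iteration 7:
  c_7 = (2.568281 + 2.618437)/2 = 2.593359
  f(c_7) = f(2.593359) = 0.099777
  f(a) × f(c) < 0, new interval: [2.568281, 2.593359]

After 7 iteration(s), the approximation is c_7 = 2.593359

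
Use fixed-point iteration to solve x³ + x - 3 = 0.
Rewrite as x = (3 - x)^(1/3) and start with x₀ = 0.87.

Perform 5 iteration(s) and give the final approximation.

Equation: x³ + x - 3 = 0
Fixed-point form: x = (3 - x)^(1/3)
x₀ = 0.87

x_1 = g(0.870000) = 1.286648
x_2 = g(1.286648) = 1.196600
x_3 = g(1.196600) = 1.217206
x_4 = g(1.217206) = 1.212552
x_5 = g(1.212552) = 1.213606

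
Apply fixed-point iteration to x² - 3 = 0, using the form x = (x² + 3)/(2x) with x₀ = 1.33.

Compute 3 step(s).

Equation: x² - 3 = 0
Fixed-point form: x = (x² + 3)/(2x)
x₀ = 1.33

x_1 = g(1.330000) = 1.792820
x_2 = g(1.792820) = 1.733081
x_3 = g(1.733081) = 1.732051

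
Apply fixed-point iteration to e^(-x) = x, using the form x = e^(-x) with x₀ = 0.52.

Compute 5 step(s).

Equation: e^(-x) = x
Fixed-point form: x = e^(-x)
x₀ = 0.52

x_1 = g(0.520000) = 0.594521
x_2 = g(0.594521) = 0.551827
x_3 = g(0.551827) = 0.575897
x_4 = g(0.575897) = 0.562201
x_5 = g(0.562201) = 0.569953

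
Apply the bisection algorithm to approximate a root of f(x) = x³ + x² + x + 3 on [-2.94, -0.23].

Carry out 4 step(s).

f(x) = x³ + x² + x + 3
Initial interval: [-2.94, -0.23]

Iteration 1:
  c_1 = (-2.940000 + (-0.230000))/2 = -1.585000
  f(c_1) = f(-1.585000) = -0.054652
  f(a) × f(c) ≥ 0, new interval: [-1.585000, -0.230000]
Iteration 2:
  c_2 = (-1.585000 + (-0.230000))/2 = -0.907500
  f(c_2) = f(-0.907500) = 2.168679
  f(a) × f(c) < 0, new interval: [-1.585000, -0.907500]
Iteration 3:
  c_3 = (-1.585000 + (-0.907500))/2 = -1.246250
  f(c_3) = f(-1.246250) = 1.371290
  f(a) × f(c) < 0, new interval: [-1.585000, -1.246250]
Iteration 4:
  c_4 = (-1.585000 + (-1.246250))/2 = -1.415625
  f(c_4) = f(-1.415625) = 0.751465
  f(a) × f(c) < 0, new interval: [-1.585000, -1.415625]

After 4 iteration(s), the approximation is c_4 = -1.415625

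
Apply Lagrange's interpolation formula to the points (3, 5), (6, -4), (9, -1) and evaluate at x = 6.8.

Lagrange interpolation formula:
P(x) = Σ yᵢ × Lᵢ(x)
where Lᵢ(x) = Π_{j≠i} (x - xⱼ)/(xᵢ - xⱼ)

L_0(6.8) = (6.8 - 6)/(3 - 6) × (6.8 - 9)/(3 - 9) = -0.097778
L_1(6.8) = (6.8 - 3)/(6 - 3) × (6.8 - 9)/(6 - 9) = 0.928889
L_2(6.8) = (6.8 - 3)/(9 - 3) × (6.8 - 6)/(9 - 6) = 0.168889

P(6.8) = 5×L_0(6.8) + (-4)×L_1(6.8) + (-1)×L_2(6.8)
P(6.8) = -4.373333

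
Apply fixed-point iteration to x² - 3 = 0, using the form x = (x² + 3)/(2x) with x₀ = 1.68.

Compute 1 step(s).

Equation: x² - 3 = 0
Fixed-point form: x = (x² + 3)/(2x)
x₀ = 1.68

x_1 = g(1.680000) = 1.732857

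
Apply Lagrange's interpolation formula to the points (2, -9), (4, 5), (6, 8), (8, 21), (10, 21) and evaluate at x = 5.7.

Lagrange interpolation formula:
P(x) = Σ yᵢ × Lᵢ(x)
where Lᵢ(x) = Π_{j≠i} (x - xⱼ)/(xᵢ - xⱼ)

L_0(5.7) = (5.7 - 4)/(2 - 4) × (5.7 - 6)/(2 - 6) × (5.7 - 8)/(2 - 8) × (5.7 - 10)/(2 - 10) = -0.013135
L_1(5.7) = (5.7 - 2)/(4 - 2) × (5.7 - 6)/(4 - 6) × (5.7 - 8)/(4 - 8) × (5.7 - 10)/(4 - 10) = 0.114353
L_2(5.7) = (5.7 - 2)/(6 - 2) × (5.7 - 4)/(6 - 4) × (5.7 - 8)/(6 - 8) × (5.7 - 10)/(6 - 10) = 0.972002
L_3(5.7) = (5.7 - 2)/(8 - 2) × (5.7 - 4)/(8 - 4) × (5.7 - 6)/(8 - 6) × (5.7 - 10)/(8 - 10) = -0.084522
L_4(5.7) = (5.7 - 2)/(10 - 2) × (5.7 - 4)/(10 - 4) × (5.7 - 6)/(10 - 6) × (5.7 - 8)/(10 - 8) = 0.011302

P(5.7) = (-9)×L_0(5.7) + 5×L_1(5.7) + 8×L_2(5.7) + 21×L_3(5.7) + 21×L_4(5.7)
P(5.7) = 6.928384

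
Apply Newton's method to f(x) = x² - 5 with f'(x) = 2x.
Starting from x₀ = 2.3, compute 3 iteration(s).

f(x) = x² - 5
f'(x) = 2x
x₀ = 2.3

Newton-Raphson formula: x_{n+1} = x_n - f(x_n)/f'(x_n)

Iteration 1:
  f(2.300000) = 0.290000
  f'(2.300000) = 4.600000
  x_1 = 2.300000 - 0.290000/4.600000 = 2.236957
Iteration 2:
  f(2.236957) = 0.003974
  f'(2.236957) = 4.473913
  x_2 = 2.236957 - 0.003974/4.473913 = 2.236068
Iteration 3:
  f(2.236068) = 0.000001
  f'(2.236068) = 4.472136
  x_3 = 2.236068 - 0.000001/4.472136 = 2.236068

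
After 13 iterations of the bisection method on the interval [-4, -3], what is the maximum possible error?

Bisection error bound: |error| ≤ (b-a)/2^n
|error| ≤ (-3 - (-4))/2^13 = 1/2^13
|error| ≤ 0.0001220703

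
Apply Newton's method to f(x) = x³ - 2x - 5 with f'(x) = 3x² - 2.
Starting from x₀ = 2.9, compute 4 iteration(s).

f(x) = x³ - 2x - 5
f'(x) = 3x² - 2
x₀ = 2.9

Newton-Raphson formula: x_{n+1} = x_n - f(x_n)/f'(x_n)

Iteration 1:
  f(2.900000) = 13.589000
  f'(2.900000) = 23.230000
  x_1 = 2.900000 - 13.589000/23.230000 = 2.315024
Iteration 2:
  f(2.315024) = 2.776939
  f'(2.315024) = 14.078004
  x_2 = 2.315024 - 2.776939/14.078004 = 2.117770
Iteration 3:
  f(2.117770) = 0.262551
  f'(2.117770) = 11.454848
  x_3 = 2.117770 - 0.262551/11.454848 = 2.094849
Iteration 4:
  f(2.094849) = 0.003326
  f'(2.094849) = 11.165182
  x_4 = 2.094849 - 0.003326/11.165182 = 2.094552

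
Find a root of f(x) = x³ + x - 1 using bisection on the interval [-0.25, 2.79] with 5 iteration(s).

f(x) = x³ + x - 1
Initial interval: [-0.25, 2.79]

Iteration 1:
  c_1 = (-0.250000 + 2.790000)/2 = 1.270000
  f(c_1) = f(1.270000) = 2.318383
  f(a) × f(c) < 0, new interval: [-0.250000, 1.270000]
Iteration 2:
  c_2 = (-0.250000 + 1.270000)/2 = 0.510000
  f(c_2) = f(0.510000) = -0.357349
  f(a) × f(c) ≥ 0, new interval: [0.510000, 1.270000]
Iteration 3:
  c_3 = (0.510000 + 1.270000)/2 = 0.890000
  f(c_3) = f(0.890000) = 0.594969
  f(a) × f(c) < 0, new interval: [0.510000, 0.890000]
Iteration 4:
  c_4 = (0.510000 + 0.890000)/2 = 0.700000
  f(c_4) = f(0.700000) = 0.043000
  f(a) × f(c) < 0, new interval: [0.510000, 0.700000]
Iteration 5:
  c_5 = (0.510000 + 0.700000)/2 = 0.605000
  f(c_5) = f(0.605000) = -0.173555
  f(a) × f(c) ≥ 0, new interval: [0.605000, 0.700000]

After 5 iteration(s), the approximation is c_5 = 0.605000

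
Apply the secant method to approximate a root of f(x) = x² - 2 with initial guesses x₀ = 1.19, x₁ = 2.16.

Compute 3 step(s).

f(x) = x² - 2
x₀ = 1.19, x₁ = 2.16

Secant formula: x_{n+1} = x_n - f(x_n)(x_n - x_{n-1})/(f(x_n) - f(x_{n-1}))

Iteration 1:
  f(1.190000) = -0.583900
  f(2.160000) = 2.665600
  x_2 = 2.160000 - 2.665600×(2.160000 - 1.190000)/(2.665600 - (-0.583900))
       = 1.364299
Iteration 2:
  f(2.160000) = 2.665600
  f(1.364299) = -0.138690
  x_3 = 1.364299 - (-0.138690)×(1.364299 - 2.160000)/(-0.138690 - 2.665600)
       = 1.403651
Iteration 3:
  f(1.364299) = -0.138690
  f(1.403651) = -0.029764
  x_4 = 1.403651 - (-0.029764)×(1.403651 - 1.364299)/(-0.029764 - (-0.138690))
       = 1.414404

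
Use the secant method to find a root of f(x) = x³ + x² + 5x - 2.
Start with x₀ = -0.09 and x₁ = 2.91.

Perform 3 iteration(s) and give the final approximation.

f(x) = x³ + x² + 5x - 2
x₀ = -0.09, x₁ = 2.91

Secant formula: x_{n+1} = x_n - f(x_n)(x_n - x_{n-1})/(f(x_n) - f(x_{n-1}))

Iteration 1:
  f(-0.090000) = -2.442629
  f(2.910000) = 45.660271
  x_2 = 2.910000 - 45.660271×(2.910000 - (-0.090000))/(45.660271 - (-2.442629))
       = 0.062338
Iteration 2:
  f(2.910000) = 45.660271
  f(0.062338) = -1.684183
  x_3 = 0.062338 - (-1.684183)×(0.062338 - 2.910000)/(-1.684183 - 45.660271)
       = 0.163638
Iteration 3:
  f(0.062338) = -1.684183
  f(0.163638) = -1.150653
  x_4 = 0.163638 - (-1.150653)×(0.163638 - 0.062338)/(-1.150653 - (-1.684183))
       = 0.382109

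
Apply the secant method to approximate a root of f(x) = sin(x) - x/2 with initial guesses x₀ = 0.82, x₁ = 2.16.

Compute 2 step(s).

f(x) = sin(x) - x/2
x₀ = 0.82, x₁ = 2.16

Secant formula: x_{n+1} = x_n - f(x_n)(x_n - x_{n-1})/(f(x_n) - f(x_{n-1}))

Iteration 1:
  f(0.820000) = 0.321146
  f(2.160000) = -0.248617
  x_2 = 2.160000 - (-0.248617)×(2.160000 - 0.820000)/(-0.248617 - 0.321146)
       = 1.575289
Iteration 2:
  f(2.160000) = -0.248617
  f(1.575289) = 0.212345
  x_3 = 1.575289 - 0.212345×(1.575289 - 2.160000)/(0.212345 - (-0.248617))
       = 1.844640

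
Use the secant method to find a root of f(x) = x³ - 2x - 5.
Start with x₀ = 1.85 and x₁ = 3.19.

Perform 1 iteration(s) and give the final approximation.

f(x) = x³ - 2x - 5
x₀ = 1.85, x₁ = 3.19

Secant formula: x_{n+1} = x_n - f(x_n)(x_n - x_{n-1})/(f(x_n) - f(x_{n-1}))

Iteration 1:
  f(1.850000) = -2.368375
  f(3.190000) = 21.081759
  x_2 = 3.190000 - 21.081759×(3.190000 - 1.850000)/(21.081759 - (-2.368375))
       = 1.985335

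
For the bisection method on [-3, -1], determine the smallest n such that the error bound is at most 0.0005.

We need (b-a)/2^n ≤ 0.0005
(-1 - (-3))/2^n ≤ 0.0005
2/2^n ≤ 0.0005
2^n ≥ 4000
n ≥ log₂(4000) = 11.97
n ≥ 12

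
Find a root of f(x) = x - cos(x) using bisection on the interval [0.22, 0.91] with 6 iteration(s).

f(x) = x - cos(x)
Initial interval: [0.22, 0.91]

Iteration 1:
  c_1 = (0.220000 + 0.910000)/2 = 0.565000
  f(c_1) = f(0.565000) = -0.279589
  f(a) × f(c) ≥ 0, new interval: [0.565000, 0.910000]
Iteration 2:
  c_2 = (0.565000 + 0.910000)/2 = 0.737500
  f(c_2) = f(0.737500) = -0.002652
  f(a) × f(c) ≥ 0, new interval: [0.737500, 0.910000]
Iteration 3:
  c_3 = (0.737500 + 0.910000)/2 = 0.823750
  f(c_3) = f(0.823750) = 0.144275
  f(a) × f(c) < 0, new interval: [0.737500, 0.823750]
Iteration 4:
  c_4 = (0.737500 + 0.823750)/2 = 0.780625
  f(c_4) = f(0.780625) = 0.070151
  f(a) × f(c) < 0, new interval: [0.737500, 0.780625]
Iteration 5:
  c_5 = (0.737500 + 0.780625)/2 = 0.759062
  f(c_5) = f(0.759062) = 0.033581
  f(a) × f(c) < 0, new interval: [0.737500, 0.759062]
Iteration 6:
  c_6 = (0.737500 + 0.759062)/2 = 0.748281
  f(c_6) = f(0.748281) = 0.015422
  f(a) × f(c) < 0, new interval: [0.737500, 0.748281]

After 6 iteration(s), the approximation is c_6 = 0.748281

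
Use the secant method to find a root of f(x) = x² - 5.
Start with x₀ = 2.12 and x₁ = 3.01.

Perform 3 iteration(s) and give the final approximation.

f(x) = x² - 5
x₀ = 2.12, x₁ = 3.01

Secant formula: x_{n+1} = x_n - f(x_n)(x_n - x_{n-1})/(f(x_n) - f(x_{n-1}))

Iteration 1:
  f(2.120000) = -0.505600
  f(3.010000) = 4.060100
  x_2 = 3.010000 - 4.060100×(3.010000 - 2.120000)/(4.060100 - (-0.505600))
       = 2.218558
Iteration 2:
  f(3.010000) = 4.060100
  f(2.218558) = -0.078003
  x_3 = 2.218558 - (-0.078003)×(2.218558 - 3.010000)/(-0.078003 - 4.060100)
       = 2.233476
Iteration 3:
  f(2.218558) = -0.078003
  f(2.233476) = -0.011585
  x_4 = 2.233476 - (-0.011585)×(2.233476 - 2.218558)/(-0.011585 - (-0.078003))
       = 2.236078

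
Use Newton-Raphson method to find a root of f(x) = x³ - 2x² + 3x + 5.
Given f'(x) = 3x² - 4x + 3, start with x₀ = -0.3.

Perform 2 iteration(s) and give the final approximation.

f(x) = x³ - 2x² + 3x + 5
f'(x) = 3x² - 4x + 3
x₀ = -0.3

Newton-Raphson formula: x_{n+1} = x_n - f(x_n)/f'(x_n)

Iteration 1:
  f(-0.300000) = 3.893000
  f'(-0.300000) = 4.470000
  x_1 = -0.300000 - 3.893000/4.470000 = -1.170917
Iteration 2:
  f(-1.170917) = -2.860229
  f'(-1.170917) = 11.796810
  x_2 = -1.170917 - (-2.860229)/11.796810 = -0.928459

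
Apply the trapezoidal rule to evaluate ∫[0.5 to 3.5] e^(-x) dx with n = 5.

f(x) = e^(-x)
a = 0.5, b = 3.5, n = 5
h = (b - a)/n = 0.600000

Trapezoidal rule: (h/2)[f(x₀) + 2f(x₁) + 2f(x₂) + ... + f(xₙ)]

x_0 = 0.5000, f(x_0) = 0.606531, coefficient = 1
x_1 = 1.1000, f(x_1) = 0.332871, coefficient = 2
x_2 = 1.7000, f(x_2) = 0.182684, coefficient = 2
x_3 = 2.3000, f(x_3) = 0.100259, coefficient = 2
x_4 = 2.9000, f(x_4) = 0.055023, coefficient = 2
x_5 = 3.5000, f(x_5) = 0.030197, coefficient = 1

I ≈ (0.600000/2) × 1.978401 = 0.593520
Exact value: 0.576333
Error: 0.017187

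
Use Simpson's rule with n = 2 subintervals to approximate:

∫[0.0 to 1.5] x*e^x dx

f(x) = x*e^x
a = 0.0, b = 1.5, n = 2
h = (b - a)/n = 0.750000

Simpson's rule: (h/3)[f(x₀) + 4f(x₁) + 2f(x₂) + ... + f(xₙ)]

x_0 = 0.0000, f(x_0) = 0.000000, coefficient = 1
x_1 = 0.7500, f(x_1) = 1.587750, coefficient = 4
x_2 = 1.5000, f(x_2) = 6.722534, coefficient = 1

I ≈ (0.750000/3) × 13.073534 = 3.268383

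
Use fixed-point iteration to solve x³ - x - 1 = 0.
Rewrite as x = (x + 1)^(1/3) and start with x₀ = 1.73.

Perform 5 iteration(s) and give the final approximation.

Equation: x³ - x - 1 = 0
Fixed-point form: x = (x + 1)^(1/3)
x₀ = 1.73

x_1 = g(1.730000) = 1.397615
x_2 = g(1.397615) = 1.338422
x_3 = g(1.338422) = 1.327316
x_4 = g(1.327316) = 1.325211
x_5 = g(1.325211) = 1.324812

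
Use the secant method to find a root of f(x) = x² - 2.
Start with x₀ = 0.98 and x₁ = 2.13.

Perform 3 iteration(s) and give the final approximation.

f(x) = x² - 2
x₀ = 0.98, x₁ = 2.13

Secant formula: x_{n+1} = x_n - f(x_n)(x_n - x_{n-1})/(f(x_n) - f(x_{n-1}))

Iteration 1:
  f(0.980000) = -1.039600
  f(2.130000) = 2.536900
  x_2 = 2.130000 - 2.536900×(2.130000 - 0.980000)/(2.536900 - (-1.039600))
       = 1.314277
Iteration 2:
  f(2.130000) = 2.536900
  f(1.314277) = -0.272677
  x_3 = 1.314277 - (-0.272677)×(1.314277 - 2.130000)/(-0.272677 - 2.536900)
       = 1.393445
Iteration 3:
  f(1.314277) = -0.272677
  f(1.393445) = -0.058312
  x_4 = 1.393445 - (-0.058312)×(1.393445 - 1.314277)/(-0.058312 - (-0.272677))
       = 1.414980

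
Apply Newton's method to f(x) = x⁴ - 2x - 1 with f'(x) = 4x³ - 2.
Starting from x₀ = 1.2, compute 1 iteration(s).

f(x) = x⁴ - 2x - 1
f'(x) = 4x³ - 2
x₀ = 1.2

Newton-Raphson formula: x_{n+1} = x_n - f(x_n)/f'(x_n)

Iteration 1:
  f(1.200000) = -1.326400
  f'(1.200000) = 4.912000
  x_1 = 1.200000 - (-1.326400)/4.912000 = 1.470033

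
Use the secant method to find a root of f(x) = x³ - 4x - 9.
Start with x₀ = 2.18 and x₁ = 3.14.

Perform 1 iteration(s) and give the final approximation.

f(x) = x³ - 4x - 9
x₀ = 2.18, x₁ = 3.14

Secant formula: x_{n+1} = x_n - f(x_n)(x_n - x_{n-1})/(f(x_n) - f(x_{n-1}))

Iteration 1:
  f(2.180000) = -7.359768
  f(3.140000) = 9.399144
  x_2 = 3.140000 - 9.399144×(3.140000 - 2.180000)/(9.399144 - (-7.359768))
       = 2.601589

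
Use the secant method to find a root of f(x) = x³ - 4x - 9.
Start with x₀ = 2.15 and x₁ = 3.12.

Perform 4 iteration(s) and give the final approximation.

f(x) = x³ - 4x - 9
x₀ = 2.15, x₁ = 3.12

Secant formula: x_{n+1} = x_n - f(x_n)(x_n - x_{n-1})/(f(x_n) - f(x_{n-1}))

Iteration 1:
  f(2.150000) = -7.661625
  f(3.120000) = 8.891328
  x_2 = 3.120000 - 8.891328×(3.120000 - 2.150000)/(8.891328 - (-7.661625))
       = 2.598970
Iteration 2:
  f(3.120000) = 8.891328
  f(2.598970) = -1.840763
  x_3 = 2.598970 - (-1.840763)×(2.598970 - 3.120000)/(-1.840763 - 8.891328)
       = 2.688337
Iteration 3:
  f(2.598970) = -1.840763
  f(2.688337) = -0.324324
  x_4 = 2.688337 - (-0.324324)×(2.688337 - 2.598970)/(-0.324324 - (-1.840763))
       = 2.707450
Iteration 4:
  f(2.688337) = -0.324324
  f(2.707450) = 0.016576
  x_5 = 2.707450 - 0.016576×(2.707450 - 2.688337)/(0.016576 - (-0.324324))
       = 2.706520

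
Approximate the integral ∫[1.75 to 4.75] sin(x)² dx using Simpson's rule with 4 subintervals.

f(x) = sin(x)²
a = 1.75, b = 4.75, n = 4
h = (b - a)/n = 0.750000

Simpson's rule: (h/3)[f(x₀) + 4f(x₁) + 2f(x₂) + ... + f(xₙ)]

x_0 = 1.7500, f(x_0) = 0.968228, coefficient = 1
x_1 = 2.5000, f(x_1) = 0.358169, coefficient = 4
x_2 = 3.2500, f(x_2) = 0.011706, coefficient = 2
x_3 = 4.0000, f(x_3) = 0.572750, coefficient = 4
x_4 = 4.7500, f(x_4) = 0.998586, coefficient = 1

I ≈ (0.750000/3) × 5.713902 = 1.428476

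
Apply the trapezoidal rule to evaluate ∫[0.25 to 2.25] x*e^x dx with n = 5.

f(x) = x*e^x
a = 0.25, b = 2.25, n = 5
h = (b - a)/n = 0.400000

Trapezoidal rule: (h/2)[f(x₀) + 2f(x₁) + 2f(x₂) + ... + f(xₙ)]

x_0 = 0.2500, f(x_0) = 0.321006, coefficient = 1
x_1 = 0.6500, f(x_1) = 1.245102, coefficient = 2
x_2 = 1.0500, f(x_2) = 3.000534, coefficient = 2
x_3 = 1.4500, f(x_3) = 6.181516, coefficient = 2
x_4 = 1.8500, f(x_4) = 11.765666, coefficient = 2
x_5 = 2.2500, f(x_5) = 21.347406, coefficient = 1

I ≈ (0.400000/2) × 66.054047 = 13.210809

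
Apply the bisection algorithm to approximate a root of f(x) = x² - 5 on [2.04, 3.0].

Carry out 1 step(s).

f(x) = x² - 5
Initial interval: [2.04, 3.0]

Iteration 1:
  c_1 = (2.040000 + 3.000000)/2 = 2.520000
  f(c_1) = f(2.520000) = 1.350400
  f(a) × f(c) < 0, new interval: [2.040000, 2.520000]

After 1 iteration(s), the approximation is c_1 = 2.520000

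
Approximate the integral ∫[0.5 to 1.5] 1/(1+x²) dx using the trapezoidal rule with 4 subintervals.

f(x) = 1/(1+x²)
a = 0.5, b = 1.5, n = 4
h = (b - a)/n = 0.250000

Trapezoidal rule: (h/2)[f(x₀) + 2f(x₁) + 2f(x₂) + ... + f(xₙ)]

x_0 = 0.5000, f(x_0) = 0.800000, coefficient = 1
x_1 = 0.7500, f(x_1) = 0.640000, coefficient = 2
x_2 = 1.0000, f(x_2) = 0.500000, coefficient = 2
x_3 = 1.2500, f(x_3) = 0.390244, coefficient = 2
x_4 = 1.5000, f(x_4) = 0.307692, coefficient = 1

I ≈ (0.250000/2) × 4.168180 = 0.521023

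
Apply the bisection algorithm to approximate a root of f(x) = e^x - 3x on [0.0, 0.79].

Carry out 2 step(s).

f(x) = e^x - 3x
Initial interval: [0.0, 0.79]

Iteration 1:
  c_1 = (0.000000 + 0.790000)/2 = 0.395000
  f(c_1) = f(0.395000) = 0.299384
  f(a) × f(c) ≥ 0, new interval: [0.395000, 0.790000]
Iteration 2:
  c_2 = (0.395000 + 0.790000)/2 = 0.592500
  f(c_2) = f(0.592500) = 0.031004
  f(a) × f(c) ≥ 0, new interval: [0.592500, 0.790000]

After 2 iteration(s), the approximation is c_2 = 0.592500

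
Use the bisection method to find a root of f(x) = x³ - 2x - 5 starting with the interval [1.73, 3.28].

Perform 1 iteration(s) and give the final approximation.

f(x) = x³ - 2x - 5
Initial interval: [1.73, 3.28]

Iteration 1:
  c_1 = (1.730000 + 3.280000)/2 = 2.505000
  f(c_1) = f(2.505000) = 5.708938
  f(a) × f(c) < 0, new interval: [1.730000, 2.505000]

After 1 iteration(s), the approximation is c_1 = 2.505000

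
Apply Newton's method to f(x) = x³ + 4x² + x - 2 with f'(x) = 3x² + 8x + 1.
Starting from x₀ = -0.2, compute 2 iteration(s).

f(x) = x³ + 4x² + x - 2
f'(x) = 3x² + 8x + 1
x₀ = -0.2

Newton-Raphson formula: x_{n+1} = x_n - f(x_n)/f'(x_n)

Iteration 1:
  f(-0.200000) = -2.048000
  f'(-0.200000) = -0.480000
  x_1 = -0.200000 - (-2.048000)/(-0.480000) = -4.466667
Iteration 2:
  f(-4.466667) = -15.777185
  f'(-4.466667) = 25.120000
  x_2 = -4.466667 - (-15.777185)/25.120000 = -3.838594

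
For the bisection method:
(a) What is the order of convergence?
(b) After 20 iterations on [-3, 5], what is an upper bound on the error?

(a) Bisection has linear (order 1) convergence; the error is halved each step.

(b) Error bound = (b-a)/2^n = (5 - (-3))/2^{20}
    = 8/2^{20}

(a) 1 (linear); (b) error ≤ 7.63e-06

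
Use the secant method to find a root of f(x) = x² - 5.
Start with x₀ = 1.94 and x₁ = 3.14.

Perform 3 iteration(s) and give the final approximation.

f(x) = x² - 5
x₀ = 1.94, x₁ = 3.14

Secant formula: x_{n+1} = x_n - f(x_n)(x_n - x_{n-1})/(f(x_n) - f(x_{n-1}))

Iteration 1:
  f(1.940000) = -1.236400
  f(3.140000) = 4.859600
  x_2 = 3.140000 - 4.859600×(3.140000 - 1.940000)/(4.859600 - (-1.236400))
       = 2.183386
Iteration 2:
  f(3.140000) = 4.859600
  f(2.183386) = -0.232826
  x_3 = 2.183386 - (-0.232826)×(2.183386 - 3.140000)/(-0.232826 - 4.859600)
       = 2.227122
Iteration 3:
  f(2.183386) = -0.232826
  f(2.227122) = -0.039926
  x_4 = 2.227122 - (-0.039926)×(2.227122 - 2.183386)/(-0.039926 - (-0.232826))
       = 2.236175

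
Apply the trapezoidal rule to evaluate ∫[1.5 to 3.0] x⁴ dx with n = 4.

f(x) = x⁴
a = 1.5, b = 3.0, n = 4
h = (b - a)/n = 0.375000

Trapezoidal rule: (h/2)[f(x₀) + 2f(x₁) + 2f(x₂) + ... + f(xₙ)]

x_0 = 1.5000, f(x_0) = 5.062500, coefficient = 1
x_1 = 1.8750, f(x_1) = 12.359619, coefficient = 2
x_2 = 2.2500, f(x_2) = 25.628906, coefficient = 2
x_3 = 2.6250, f(x_3) = 47.480713, coefficient = 2
x_4 = 3.0000, f(x_4) = 81.000000, coefficient = 1

I ≈ (0.375000/2) × 257.000977 = 48.187683
Exact value: 47.081250
Error: 1.106433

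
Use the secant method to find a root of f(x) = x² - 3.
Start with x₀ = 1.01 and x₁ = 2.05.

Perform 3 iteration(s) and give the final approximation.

f(x) = x² - 3
x₀ = 1.01, x₁ = 2.05

Secant formula: x_{n+1} = x_n - f(x_n)(x_n - x_{n-1})/(f(x_n) - f(x_{n-1}))

Iteration 1:
  f(1.010000) = -1.979900
  f(2.050000) = 1.202500
  x_2 = 2.050000 - 1.202500×(2.050000 - 1.010000)/(1.202500 - (-1.979900))
       = 1.657026
Iteration 2:
  f(2.050000) = 1.202500
  f(1.657026) = -0.254264
  x_3 = 1.657026 - (-0.254264)×(1.657026 - 2.050000)/(-0.254264 - 1.202500)
       = 1.725616
Iteration 3:
  f(1.657026) = -0.254264
  f(1.725616) = -0.022249
  x_4 = 1.725616 - (-0.022249)×(1.725616 - 1.657026)/(-0.022249 - (-0.254264))
       = 1.732194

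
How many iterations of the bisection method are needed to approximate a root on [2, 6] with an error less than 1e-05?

We need (b-a)/2^n ≤ 1e-05
(6 - 2)/2^n ≤ 1e-05
4/2^n ≤ 1e-05
2^n ≥ 400000
n ≥ log₂(400000) = 18.61
n ≥ 19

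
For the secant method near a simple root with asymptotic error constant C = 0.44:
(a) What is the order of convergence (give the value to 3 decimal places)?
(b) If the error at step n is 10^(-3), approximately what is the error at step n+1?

(a) Secant method has superlinear convergence with order φ = (1+√5)/2 ≈ 1.618.
    This means |e_{n+1}| ≈ C|e_n|^1.618.

(b) With |e_n| = 10^(-3) and C = 0.44:
    |e_{n+1}| ≈ 0.44 × (10^(-3))^1.618 = 0.44 × 10^(-4.85)

(a) ≈ 1.618 (golden ratio); (b) |e_{n+1}| ≈ 6.157e-06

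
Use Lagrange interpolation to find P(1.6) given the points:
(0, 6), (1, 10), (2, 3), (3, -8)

Lagrange interpolation formula:
P(x) = Σ yᵢ × Lᵢ(x)
where Lᵢ(x) = Π_{j≠i} (x - xⱼ)/(xᵢ - xⱼ)

L_0(1.6) = (1.6 - 1)/(0 - 1) × (1.6 - 2)/(0 - 2) × (1.6 - 3)/(0 - 3) = -0.056000
L_1(1.6) = (1.6 - 0)/(1 - 0) × (1.6 - 2)/(1 - 2) × (1.6 - 3)/(1 - 3) = 0.448000
L_2(1.6) = (1.6 - 0)/(2 - 0) × (1.6 - 1)/(2 - 1) × (1.6 - 3)/(2 - 3) = 0.672000
L_3(1.6) = (1.6 - 0)/(3 - 0) × (1.6 - 1)/(3 - 1) × (1.6 - 2)/(3 - 2) = -0.064000

P(1.6) = 6×L_0(1.6) + 10×L_1(1.6) + 3×L_2(1.6) + (-8)×L_3(1.6)
P(1.6) = 6.672000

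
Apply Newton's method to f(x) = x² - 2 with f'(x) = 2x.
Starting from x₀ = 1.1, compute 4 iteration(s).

f(x) = x² - 2
f'(x) = 2x
x₀ = 1.1

Newton-Raphson formula: x_{n+1} = x_n - f(x_n)/f'(x_n)

Iteration 1:
  f(1.100000) = -0.790000
  f'(1.100000) = 2.200000
  x_1 = 1.100000 - (-0.790000)/2.200000 = 1.459091
Iteration 2:
  f(1.459091) = 0.128946
  f'(1.459091) = 2.918182
  x_2 = 1.459091 - 0.128946/2.918182 = 1.414904
Iteration 3:
  f(1.414904) = 0.001953
  f'(1.414904) = 2.829807
  x_3 = 1.414904 - 0.001953/2.829807 = 1.414214
Iteration 4:
  f(1.414214) = 0.000000
  f'(1.414214) = 2.828427
  x_4 = 1.414214 - 0.000000/2.828427 = 1.414214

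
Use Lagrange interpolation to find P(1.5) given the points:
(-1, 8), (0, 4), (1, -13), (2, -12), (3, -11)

Lagrange interpolation formula:
P(x) = Σ yᵢ × Lᵢ(x)
where Lᵢ(x) = Π_{j≠i} (x - xⱼ)/(xᵢ - xⱼ)

L_0(1.5) = (1.5 - 0)/(-1 - 0) × (1.5 - 1)/(-1 - 1) × (1.5 - 2)/(-1 - 2) × (1.5 - 3)/(-1 - 3) = 0.023438
L_1(1.5) = (1.5 - (-1))/(0 - (-1)) × (1.5 - 1)/(0 - 1) × (1.5 - 2)/(0 - 2) × (1.5 - 3)/(0 - 3) = -0.156250
L_2(1.5) = (1.5 - (-1))/(1 - (-1)) × (1.5 - 0)/(1 - 0) × (1.5 - 2)/(1 - 2) × (1.5 - 3)/(1 - 3) = 0.703125
L_3(1.5) = (1.5 - (-1))/(2 - (-1)) × (1.5 - 0)/(2 - 0) × (1.5 - 1)/(2 - 1) × (1.5 - 3)/(2 - 3) = 0.468750
L_4(1.5) = (1.5 - (-1))/(3 - (-1)) × (1.5 - 0)/(3 - 0) × (1.5 - 1)/(3 - 1) × (1.5 - 2)/(3 - 2) = -0.039062

P(1.5) = 8×L_0(1.5) + 4×L_1(1.5) + (-13)×L_2(1.5) + (-12)×L_3(1.5) + (-11)×L_4(1.5)
P(1.5) = -14.773438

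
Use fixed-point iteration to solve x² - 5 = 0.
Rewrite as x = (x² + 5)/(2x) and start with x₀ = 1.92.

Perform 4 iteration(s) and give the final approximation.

Equation: x² - 5 = 0
Fixed-point form: x = (x² + 5)/(2x)
x₀ = 1.92

x_1 = g(1.920000) = 2.262083
x_2 = g(2.262083) = 2.236218
x_3 = g(2.236218) = 2.236068
x_4 = g(2.236068) = 2.236068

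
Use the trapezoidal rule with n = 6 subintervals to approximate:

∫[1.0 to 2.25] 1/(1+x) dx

f(x) = 1/(1+x)
a = 1.0, b = 2.25, n = 6
h = (b - a)/n = 0.208333

Trapezoidal rule: (h/2)[f(x₀) + 2f(x₁) + 2f(x₂) + ... + f(xₙ)]

x_0 = 1.0000, f(x_0) = 0.500000, coefficient = 1
x_1 = 1.2083, f(x_1) = 0.452830, coefficient = 2
x_2 = 1.4167, f(x_2) = 0.413793, coefficient = 2
x_3 = 1.6250, f(x_3) = 0.380952, coefficient = 2
x_4 = 1.8333, f(x_4) = 0.352941, coefficient = 2
x_5 = 2.0417, f(x_5) = 0.328767, coefficient = 2
x_6 = 2.2500, f(x_6) = 0.307692, coefficient = 1

I ≈ (0.208333/2) × 4.666260 = 0.486069
Exact value: 0.485508
Error: 0.000561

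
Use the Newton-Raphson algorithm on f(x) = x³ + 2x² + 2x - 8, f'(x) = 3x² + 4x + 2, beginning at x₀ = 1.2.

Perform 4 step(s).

f(x) = x³ + 2x² + 2x - 8
f'(x) = 3x² + 4x + 2
x₀ = 1.2

Newton-Raphson formula: x_{n+1} = x_n - f(x_n)/f'(x_n)

Iteration 1:
  f(1.200000) = -0.992000
  f'(1.200000) = 11.120000
  x_1 = 1.200000 - (-0.992000)/11.120000 = 1.289209
Iteration 2:
  f(1.289209) = 0.045276
  f'(1.289209) = 12.143011
  x_2 = 1.289209 - 0.045276/12.143011 = 1.285480
Iteration 3:
  f(1.285480) = 0.000082
  f'(1.285480) = 12.099298
  x_3 = 1.285480 - 0.000082/12.099298 = 1.285473
Iteration 4:
  f(1.285473) = 0.000000
  f'(1.285473) = 12.099219
  x_4 = 1.285473 - 0.000000/12.099219 = 1.285473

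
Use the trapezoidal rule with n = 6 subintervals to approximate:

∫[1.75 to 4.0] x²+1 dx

f(x) = x²+1
a = 1.75, b = 4.0, n = 6
h = (b - a)/n = 0.375000

Trapezoidal rule: (h/2)[f(x₀) + 2f(x₁) + 2f(x₂) + ... + f(xₙ)]

x_0 = 1.7500, f(x_0) = 4.062500, coefficient = 1
x_1 = 2.1250, f(x_1) = 5.515625, coefficient = 2
x_2 = 2.5000, f(x_2) = 7.250000, coefficient = 2
x_3 = 2.8750, f(x_3) = 9.265625, coefficient = 2
x_4 = 3.2500, f(x_4) = 11.562500, coefficient = 2
x_5 = 3.6250, f(x_5) = 14.140625, coefficient = 2
x_6 = 4.0000, f(x_6) = 17.000000, coefficient = 1

I ≈ (0.375000/2) × 116.531250 = 21.849609
Exact value: 21.796875
Error: 0.052734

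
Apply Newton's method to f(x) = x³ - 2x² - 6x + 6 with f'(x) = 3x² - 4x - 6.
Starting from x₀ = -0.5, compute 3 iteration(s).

f(x) = x³ - 2x² - 6x + 6
f'(x) = 3x² - 4x - 6
x₀ = -0.5

Newton-Raphson formula: x_{n+1} = x_n - f(x_n)/f'(x_n)

Iteration 1:
  f(-0.500000) = 8.375000
  f'(-0.500000) = -3.250000
  x_1 = -0.500000 - 8.375000/(-3.250000) = 2.076923
Iteration 2:
  f(2.076923) = -6.129722
  f'(2.076923) = -1.366864
  x_2 = 2.076923 - (-6.129722)/(-1.366864) = -2.407592
Iteration 3:
  f(-2.407592) = -5.103060
  f'(-2.407592) = 21.019873
  x_3 = -2.407592 - (-5.103060)/21.019873 = -2.164819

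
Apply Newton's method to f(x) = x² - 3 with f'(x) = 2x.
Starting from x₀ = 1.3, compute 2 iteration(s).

f(x) = x² - 3
f'(x) = 2x
x₀ = 1.3

Newton-Raphson formula: x_{n+1} = x_n - f(x_n)/f'(x_n)

Iteration 1:
  f(1.300000) = -1.310000
  f'(1.300000) = 2.600000
  x_1 = 1.300000 - (-1.310000)/2.600000 = 1.803846
Iteration 2:
  f(1.803846) = 0.253861
  f'(1.803846) = 3.607692
  x_2 = 1.803846 - 0.253861/3.607692 = 1.733480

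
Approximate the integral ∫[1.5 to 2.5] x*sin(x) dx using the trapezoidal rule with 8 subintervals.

f(x) = x*sin(x)
a = 1.5, b = 2.5, n = 8
h = (b - a)/n = 0.125000

Trapezoidal rule: (h/2)[f(x₀) + 2f(x₁) + 2f(x₂) + ... + f(xₙ)]

x_0 = 1.5000, f(x_0) = 1.496242, coefficient = 1
x_1 = 1.6250, f(x_1) = 1.622613, coefficient = 2
x_2 = 1.7500, f(x_2) = 1.721975, coefficient = 2
x_3 = 1.8750, f(x_3) = 1.788911, coefficient = 2
x_4 = 2.0000, f(x_4) = 1.818595, coefficient = 2
x_5 = 2.1250, f(x_5) = 1.806930, coefficient = 2
x_6 = 2.2500, f(x_6) = 1.750665, coefficient = 2
x_7 = 2.3750, f(x_7) = 1.647502, coefficient = 2
x_8 = 2.5000, f(x_8) = 1.496180, coefficient = 1

I ≈ (0.125000/2) × 27.306804 = 1.706675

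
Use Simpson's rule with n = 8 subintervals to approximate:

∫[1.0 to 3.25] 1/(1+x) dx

f(x) = 1/(1+x)
a = 1.0, b = 3.25, n = 8
h = (b - a)/n = 0.281250

Simpson's rule: (h/3)[f(x₀) + 4f(x₁) + 2f(x₂) + ... + f(xₙ)]

x_0 = 1.0000, f(x_0) = 0.500000, coefficient = 1
x_1 = 1.2812, f(x_1) = 0.438356, coefficient = 4
x_2 = 1.5625, f(x_2) = 0.390244, coefficient = 2
x_3 = 1.8438, f(x_3) = 0.351648, coefficient = 4
x_4 = 2.1250, f(x_4) = 0.320000, coefficient = 2
x_5 = 2.4062, f(x_5) = 0.293578, coefficient = 4
x_6 = 2.6875, f(x_6) = 0.271186, coefficient = 2
x_7 = 2.9688, f(x_7) = 0.251969, coefficient = 4
x_8 = 3.2500, f(x_8) = 0.235294, coefficient = 1

I ≈ (0.281250/3) × 8.040359 = 0.753784
Exact value: 0.753772
Error: 0.000012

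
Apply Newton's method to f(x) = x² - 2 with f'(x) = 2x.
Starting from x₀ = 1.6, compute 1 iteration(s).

f(x) = x² - 2
f'(x) = 2x
x₀ = 1.6

Newton-Raphson formula: x_{n+1} = x_n - f(x_n)/f'(x_n)

Iteration 1:
  f(1.600000) = 0.560000
  f'(1.600000) = 3.200000
  x_1 = 1.600000 - 0.560000/3.200000 = 1.425000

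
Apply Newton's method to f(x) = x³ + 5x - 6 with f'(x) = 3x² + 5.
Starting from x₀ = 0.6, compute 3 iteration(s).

f(x) = x³ + 5x - 6
f'(x) = 3x² + 5
x₀ = 0.6

Newton-Raphson formula: x_{n+1} = x_n - f(x_n)/f'(x_n)

Iteration 1:
  f(0.600000) = -2.784000
  f'(0.600000) = 6.080000
  x_1 = 0.600000 - (-2.784000)/6.080000 = 1.057895
Iteration 2:
  f(1.057895) = 0.473407
  f'(1.057895) = 8.357424
  x_2 = 1.057895 - 0.473407/8.357424 = 1.001250
Iteration 3:
  f(1.001250) = 0.010002
  f'(1.001250) = 8.007502
  x_3 = 1.001250 - 0.010002/8.007502 = 1.000001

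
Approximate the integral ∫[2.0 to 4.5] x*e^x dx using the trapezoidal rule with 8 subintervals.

f(x) = x*e^x
a = 2.0, b = 4.5, n = 8
h = (b - a)/n = 0.312500

Trapezoidal rule: (h/2)[f(x₀) + 2f(x₁) + 2f(x₂) + ... + f(xₙ)]

x_0 = 2.0000, f(x_0) = 14.778112, coefficient = 1
x_1 = 2.3125, f(x_1) = 23.355423, coefficient = 2
x_2 = 2.6250, f(x_2) = 36.237007, coefficient = 2
x_3 = 2.9375, f(x_3) = 55.426559, coefficient = 2
x_4 = 3.2500, f(x_4) = 83.818605, coefficient = 2
x_5 = 3.5625, f(x_5) = 125.582454, coefficient = 2
x_6 = 3.8750, f(x_6) = 186.707956, coefficient = 2
x_7 = 4.1875, f(x_7) = 275.780124, coefficient = 2
x_8 = 4.5000, f(x_8) = 405.077091, coefficient = 1

I ≈ (0.312500/2) × 1993.671458 = 311.511165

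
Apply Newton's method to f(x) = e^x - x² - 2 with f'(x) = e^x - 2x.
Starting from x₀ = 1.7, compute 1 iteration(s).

f(x) = e^x - x² - 2
f'(x) = e^x - 2x
x₀ = 1.7

Newton-Raphson formula: x_{n+1} = x_n - f(x_n)/f'(x_n)

Iteration 1:
  f(1.700000) = 0.583947
  f'(1.700000) = 2.073947
  x_1 = 1.700000 - 0.583947/2.073947 = 1.418437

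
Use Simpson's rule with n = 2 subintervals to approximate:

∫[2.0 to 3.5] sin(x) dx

f(x) = sin(x)
a = 2.0, b = 3.5, n = 2
h = (b - a)/n = 0.750000

Simpson's rule: (h/3)[f(x₀) + 4f(x₁) + 2f(x₂) + ... + f(xₙ)]

x_0 = 2.0000, f(x_0) = 0.909297, coefficient = 1
x_1 = 2.7500, f(x_1) = 0.381661, coefficient = 4
x_2 = 3.5000, f(x_2) = -0.350783, coefficient = 1

I ≈ (0.750000/3) × 2.085158 = 0.521290
Exact value: 0.520310
Error: 0.000980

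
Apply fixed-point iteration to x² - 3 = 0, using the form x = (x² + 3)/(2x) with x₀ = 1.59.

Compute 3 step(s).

Equation: x² - 3 = 0
Fixed-point form: x = (x² + 3)/(2x)
x₀ = 1.59

x_1 = g(1.590000) = 1.738396
x_2 = g(1.738396) = 1.732062
x_3 = g(1.732062) = 1.732051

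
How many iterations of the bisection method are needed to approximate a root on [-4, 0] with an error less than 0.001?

We need (b-a)/2^n ≤ 0.001
(0 - (-4))/2^n ≤ 0.001
4/2^n ≤ 0.001
2^n ≥ 4000
n ≥ log₂(4000) = 11.97
n ≥ 12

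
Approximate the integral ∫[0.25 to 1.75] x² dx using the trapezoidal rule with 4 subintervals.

f(x) = x²
a = 0.25, b = 1.75, n = 4
h = (b - a)/n = 0.375000

Trapezoidal rule: (h/2)[f(x₀) + 2f(x₁) + 2f(x₂) + ... + f(xₙ)]

x_0 = 0.2500, f(x_0) = 0.062500, coefficient = 1
x_1 = 0.6250, f(x_1) = 0.390625, coefficient = 2
x_2 = 1.0000, f(x_2) = 1.000000, coefficient = 2
x_3 = 1.3750, f(x_3) = 1.890625, coefficient = 2
x_4 = 1.7500, f(x_4) = 3.062500, coefficient = 1

I ≈ (0.375000/2) × 9.687500 = 1.816406
Exact value: 1.781250
Error: 0.035156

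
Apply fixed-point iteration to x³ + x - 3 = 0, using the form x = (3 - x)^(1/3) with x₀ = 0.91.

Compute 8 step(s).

Equation: x³ + x - 3 = 0
Fixed-point form: x = (3 - x)^(1/3)
x₀ = 0.91

x_1 = g(0.910000) = 1.278543
x_2 = g(1.278543) = 1.198483
x_3 = g(1.198483) = 1.216782
x_4 = g(1.216782) = 1.212648
x_5 = g(1.212648) = 1.213584
x_6 = g(1.213584) = 1.213373
x_7 = g(1.213373) = 1.213421
x_8 = g(1.213421) = 1.213410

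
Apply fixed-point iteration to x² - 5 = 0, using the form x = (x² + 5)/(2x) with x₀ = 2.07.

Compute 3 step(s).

Equation: x² - 5 = 0
Fixed-point form: x = (x² + 5)/(2x)
x₀ = 2.07

x_1 = g(2.070000) = 2.242729
x_2 = g(2.242729) = 2.236078
x_3 = g(2.236078) = 2.236068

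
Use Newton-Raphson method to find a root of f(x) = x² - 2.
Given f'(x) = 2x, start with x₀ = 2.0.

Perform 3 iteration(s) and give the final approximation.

f(x) = x² - 2
f'(x) = 2x
x₀ = 2.0

Newton-Raphson formula: x_{n+1} = x_n - f(x_n)/f'(x_n)

Iteration 1:
  f(2.000000) = 2.000000
  f'(2.000000) = 4.000000
  x_1 = 2.000000 - 2.000000/4.000000 = 1.500000
Iteration 2:
  f(1.500000) = 0.250000
  f'(1.500000) = 3.000000
  x_2 = 1.500000 - 0.250000/3.000000 = 1.416667
Iteration 3:
  f(1.416667) = 0.006944
  f'(1.416667) = 2.833333
  x_3 = 1.416667 - 0.006944/2.833333 = 1.414216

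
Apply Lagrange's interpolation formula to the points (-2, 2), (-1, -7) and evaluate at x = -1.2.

Lagrange interpolation formula:
P(x) = Σ yᵢ × Lᵢ(x)
where Lᵢ(x) = Π_{j≠i} (x - xⱼ)/(xᵢ - xⱼ)

L_0(-1.2) = (-1.2 - (-1))/(-2 - (-1)) = 0.200000
L_1(-1.2) = (-1.2 - (-2))/(-1 - (-2)) = 0.800000

P(-1.2) = 2×L_0(-1.2) + (-7)×L_1(-1.2)
P(-1.2) = -5.200000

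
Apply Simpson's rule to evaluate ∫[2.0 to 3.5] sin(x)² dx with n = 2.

f(x) = sin(x)²
a = 2.0, b = 3.5, n = 2
h = (b - a)/n = 0.750000

Simpson's rule: (h/3)[f(x₀) + 4f(x₁) + 2f(x₂) + ... + f(xₙ)]

x_0 = 2.0000, f(x_0) = 0.826822, coefficient = 1
x_1 = 2.7500, f(x_1) = 0.145665, coefficient = 4
x_2 = 3.5000, f(x_2) = 0.123049, coefficient = 1

I ≈ (0.750000/3) × 1.532531 = 0.383133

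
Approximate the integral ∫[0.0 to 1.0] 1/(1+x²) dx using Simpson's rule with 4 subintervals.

f(x) = 1/(1+x²)
a = 0.0, b = 1.0, n = 4
h = (b - a)/n = 0.250000

Simpson's rule: (h/3)[f(x₀) + 4f(x₁) + 2f(x₂) + ... + f(xₙ)]

x_0 = 0.0000, f(x_0) = 1.000000, coefficient = 1
x_1 = 0.2500, f(x_1) = 0.941176, coefficient = 4
x_2 = 0.5000, f(x_2) = 0.800000, coefficient = 2
x_3 = 0.7500, f(x_3) = 0.640000, coefficient = 4
x_4 = 1.0000, f(x_4) = 0.500000, coefficient = 1

I ≈ (0.250000/3) × 9.424706 = 0.785392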